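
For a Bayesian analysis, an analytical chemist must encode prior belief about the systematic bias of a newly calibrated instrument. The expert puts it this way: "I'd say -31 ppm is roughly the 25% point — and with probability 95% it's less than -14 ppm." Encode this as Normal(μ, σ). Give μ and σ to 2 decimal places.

μ = -26.06, σ = 7.33

The p-quantile of Normal(μ,σ) is μ + z_p·σ, with z_{0.25} = -0.6745 and z_{0.95} = 1.645.
Eliminate σ: μ = (z₂·x₁ − z₁·x₂)/(z₂ − z₁) = (1.645·-31 − (-0.6745)·-14)/2.319 = -26.06.
Then σ = (x₂ − x₁)/(z₂ − z₁) = (-14 − -31)/2.319 = 7.33.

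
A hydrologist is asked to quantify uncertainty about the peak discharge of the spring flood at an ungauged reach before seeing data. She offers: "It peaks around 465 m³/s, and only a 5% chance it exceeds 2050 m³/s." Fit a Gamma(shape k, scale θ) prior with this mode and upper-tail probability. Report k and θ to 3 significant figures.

Gamma(k,θ) with k>1 has mode (k−1)θ, so θ = 465/(k−1).
Need P(X < 2050) = 0.95 with θ tied to k this way. Start at k = 2, θ = 465: P(X<2050) ≈ 0.934.
Too low — raise k to concentrate. Iterating converges to k ≈ 2.12.
Then θ = 465/(2.12−1) ≈ 415.

k ≈ 2.12, θ ≈ 415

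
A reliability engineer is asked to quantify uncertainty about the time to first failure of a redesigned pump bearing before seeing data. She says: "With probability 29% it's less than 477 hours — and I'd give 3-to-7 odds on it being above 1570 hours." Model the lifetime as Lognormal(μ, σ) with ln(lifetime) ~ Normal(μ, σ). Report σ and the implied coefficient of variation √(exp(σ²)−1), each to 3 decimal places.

If T ~ Lognormal(μ,σ) then ln T ~ Normal(μ,σ), so the p-quantile of ln T is μ + z_p·σ.
ln(477) = 6.168 and ln(1570) = 7.359; z_{0.29} = -0.5534, z_{0.7} = 0.5244.
σ = (7.359 − 6.168)/(0.5244 − (-0.5534)) = 1.105.
μ = 6.168 − (-0.5534)·1.105 = 6.779.
CV = √(exp(σ²)−1) = √(exp(1.2218)−1) = 1.547.

σ ≈ 1.105, CV ≈ 1.547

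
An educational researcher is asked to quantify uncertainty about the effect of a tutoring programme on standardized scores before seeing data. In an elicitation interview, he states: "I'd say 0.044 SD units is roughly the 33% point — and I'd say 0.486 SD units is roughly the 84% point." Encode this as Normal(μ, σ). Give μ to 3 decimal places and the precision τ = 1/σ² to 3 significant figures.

The p-quantile of Normal(μ,σ) is μ + z_p·σ, with z_{0.33} = -0.4399 and z_{0.84} = 0.9945.
Eliminate σ: μ = (z₂·x₁ − z₁·x₂)/(z₂ − z₁) = (0.9945·0.044 − (-0.4399)·0.486)/1.434 = 0.180.
Then σ = (x₂ − x₁)/(z₂ − z₁) = (0.486 − 0.044)/1.434 = 0.308.
Precision τ = 1/σ² = 1/0.3081² = 10.5.

μ = 0.180, τ = 10.5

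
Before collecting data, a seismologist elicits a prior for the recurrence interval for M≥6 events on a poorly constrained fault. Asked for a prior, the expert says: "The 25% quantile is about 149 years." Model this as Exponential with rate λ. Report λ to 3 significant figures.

λ ≈ 0.00193

P(T < 149.0) = 1 − e^(−λ·149.0) = 0.25, so λ = −ln(1−0.25)/149.0 = −ln(0.75)/149.0 = 0.00193.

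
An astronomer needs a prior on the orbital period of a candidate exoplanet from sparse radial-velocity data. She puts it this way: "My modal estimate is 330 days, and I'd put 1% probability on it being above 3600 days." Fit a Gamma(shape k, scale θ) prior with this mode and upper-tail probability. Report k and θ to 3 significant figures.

k ≈ 1.52, θ ≈ 629

Gamma(k,θ) with k>1 has mode (k−1)θ, so θ = 330/(k−1).
Need P(X < 3600) = 0.99 with θ tied to k this way. Start at k = 2, θ = 330: P(X<3600) ≈ 1.000.
Too high — lower k to spread out. Iterating converges to k ≈ 1.52.
Then θ = 330/(1.52−1) ≈ 629.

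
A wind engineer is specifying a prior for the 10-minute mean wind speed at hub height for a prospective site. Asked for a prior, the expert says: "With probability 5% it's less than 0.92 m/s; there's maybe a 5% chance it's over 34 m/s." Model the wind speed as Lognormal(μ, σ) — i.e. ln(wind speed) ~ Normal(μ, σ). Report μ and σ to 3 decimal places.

μ ≈ 1.721, σ ≈ 1.097

If T ~ Lognormal(μ,σ) then ln T ~ Normal(μ,σ), so the p-quantile of ln T is μ + z_p·σ.
ln(0.92) = -0.08338 and ln(34) = 3.526; z_{0.05} = -1.645, z_{0.95} = 1.645.
σ = (3.526 − -0.08338)/(1.645 − (-1.645)) = 1.097.
μ = -0.08338 − (-1.645)·1.097 = 1.721.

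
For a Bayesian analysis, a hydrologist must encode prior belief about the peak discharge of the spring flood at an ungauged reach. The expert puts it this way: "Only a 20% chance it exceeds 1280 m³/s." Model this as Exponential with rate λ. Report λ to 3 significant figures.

P(T > 1280.0) = e^(−λ·1280.0) = 0.2, so λ = −ln(0.2)/1280.0 = 0.00126.

λ ≈ 0.00126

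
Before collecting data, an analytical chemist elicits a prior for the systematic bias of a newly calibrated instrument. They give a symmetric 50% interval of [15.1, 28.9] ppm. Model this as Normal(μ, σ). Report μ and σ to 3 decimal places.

A symmetric 50% interval runs μ ± z·σ with z = 0.6745.
Half-width = 6.9, so σ = 6.9/0.6745 = 10.230.
μ is the interval midpoint, 22.000.

μ = 22.000, σ = 10.230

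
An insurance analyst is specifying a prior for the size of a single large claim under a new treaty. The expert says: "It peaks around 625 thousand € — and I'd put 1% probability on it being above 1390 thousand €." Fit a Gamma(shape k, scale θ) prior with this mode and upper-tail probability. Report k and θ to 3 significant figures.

Gamma(k,θ) with k>1 has mode (k−1)θ, so θ = 625/(k−1).
Need P(X < 1390) = 0.99 with θ tied to k this way. Start at k = 2, θ = 625: P(X<1390) ≈ 0.651.
Too low — raise k to concentrate. Iterating converges to k ≈ 8.53.
Then θ = 625/(8.53−1) ≈ 83.

k ≈ 8.53, θ ≈ 83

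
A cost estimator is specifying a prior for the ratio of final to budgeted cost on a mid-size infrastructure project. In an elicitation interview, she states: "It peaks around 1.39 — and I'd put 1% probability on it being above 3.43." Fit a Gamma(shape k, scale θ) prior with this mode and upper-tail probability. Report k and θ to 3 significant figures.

k ≈ 6.77, θ ≈ 0.241

Gamma(k,θ) with k>1 has mode (k−1)θ, so θ = 1.39/(k−1).
Need P(X < 3.43) = 0.99 with θ tied to k this way. Start at k = 2, θ = 1.39: P(X<3.43) ≈ 0.706.
Too low — raise k to concentrate. Iterating converges to k ≈ 6.77.
Then θ = 1.39/(6.77−1) ≈ 0.241.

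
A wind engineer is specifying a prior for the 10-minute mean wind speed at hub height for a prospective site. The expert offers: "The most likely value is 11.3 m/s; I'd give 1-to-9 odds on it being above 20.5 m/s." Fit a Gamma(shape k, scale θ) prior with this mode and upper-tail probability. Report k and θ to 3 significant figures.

k ≈ 6.37, θ ≈ 2.1

Gamma(k,θ) with k>1 has mode (k−1)θ, so θ = 11.3/(k−1).
Need P(X < 20.5) = 0.9 with θ tied to k this way. Start at k = 2, θ = 11.3: P(X<20.5) ≈ 0.541.
Too low — raise k to concentrate. Iterating converges to k ≈ 6.37.
Then θ = 11.3/(6.37−1) ≈ 2.1.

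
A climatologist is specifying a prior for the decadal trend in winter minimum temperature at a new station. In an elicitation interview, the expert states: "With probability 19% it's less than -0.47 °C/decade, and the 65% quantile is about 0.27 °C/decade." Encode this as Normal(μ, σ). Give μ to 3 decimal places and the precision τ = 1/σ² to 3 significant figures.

μ = 0.044, τ = 2.91

For Normal(μ,σ), the p-quantile is μ + z_p·σ. Here z_{0.19} = -0.8779, z_{0.65} = 0.3853.
So -0.47 = μ − 0.8779σ and 0.27 = μ + 0.3853σ.
Subtracting: σ = (0.27 − -0.47)/(0.3853 − (-0.8779)) = 0.586.
Then μ = -0.47 − (-0.8779)·0.586 = 0.044.
Precision τ = 1/σ² = 1/0.5858² = 2.91.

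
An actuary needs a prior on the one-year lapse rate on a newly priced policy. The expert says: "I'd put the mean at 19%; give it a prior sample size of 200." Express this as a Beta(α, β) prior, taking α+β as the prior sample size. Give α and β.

Under the effective-sample-size interpretation, Beta(α, β) has prior mean α/(α+β) and prior sample size α+β.
So α+β = 200 and α/(α+β) = 0.19, giving α = 0.19·200 = 38 and β = 200 − 38 = 162.

α = 38, β = 162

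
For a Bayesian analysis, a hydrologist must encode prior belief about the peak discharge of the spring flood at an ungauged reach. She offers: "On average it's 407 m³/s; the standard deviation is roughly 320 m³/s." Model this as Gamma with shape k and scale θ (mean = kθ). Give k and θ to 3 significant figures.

For Gamma(k, scale θ): mean = kθ, variance = kθ², so CV = 1/√k.
CV = SD/mean = 320/407 = 0.7862, hence k = 1/CV² = 1.62.
Then θ = mean/k = 407/1.62 = 252.

k ≈ 1.62, θ ≈ 252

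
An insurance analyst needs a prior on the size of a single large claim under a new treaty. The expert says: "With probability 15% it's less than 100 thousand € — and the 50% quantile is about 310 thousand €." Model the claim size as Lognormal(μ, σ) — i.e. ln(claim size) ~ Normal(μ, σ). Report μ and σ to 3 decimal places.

If T ~ Lognormal(μ,σ) then ln T ~ Normal(μ,σ), so the p-quantile of ln T is μ + z_p·σ.
ln(100) = 4.605 and ln(310) = 5.737; z_{0.15} = -1.036, z_{0.5} = 0.
σ = (5.737 − 4.605)/(0 − (-1.036)) = 1.092.
μ = 4.605 − (-1.036)·1.092 = 5.737.

μ ≈ 5.737, σ ≈ 1.092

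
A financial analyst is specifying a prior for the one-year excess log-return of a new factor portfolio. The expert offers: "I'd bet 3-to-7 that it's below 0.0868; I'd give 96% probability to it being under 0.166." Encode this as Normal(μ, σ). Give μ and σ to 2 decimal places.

The p-quantile of Normal(μ,σ) is μ + z_p·σ, with z_{0.3} = -0.5244 and z_{0.96} = 1.751.
Eliminate σ: μ = (z₂·x₁ − z₁·x₂)/(z₂ − z₁) = (1.751·0.0868 − (-0.5244)·0.166)/2.275 = 0.11.
Then σ = (x₂ − x₁)/(z₂ − z₁) = (0.166 − 0.0868)/2.275 = 0.03.

μ = 0.11, σ = 0.03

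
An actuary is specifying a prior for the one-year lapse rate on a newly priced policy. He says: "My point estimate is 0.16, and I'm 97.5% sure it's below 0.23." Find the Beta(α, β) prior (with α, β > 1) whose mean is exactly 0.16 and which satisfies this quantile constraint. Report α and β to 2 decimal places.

α ≈ 19.41, β ≈ 101.89

With mean 0.16 fixed, write α = 0.16s, β = 0.84s where s = α+β.
Need P(θ < 0.23) = 0.975 under Beta(0.16s, 0.84s). Normal approximation: (q−m)/√(m(1−m)/s) ≈ z_{0.975} = 1.96, so s ≈ 0.16·0.84·(1.96)²/(0.23−0.16)² = 105.4.
At s = 105.4: P(θ<0.23) ≈ 0.967. Adjusting to match 0.975 gives s ≈ 121.30.
So α = 0.16·121.30 ≈ 19.41, β = 0.84·121.30 ≈ 101.89.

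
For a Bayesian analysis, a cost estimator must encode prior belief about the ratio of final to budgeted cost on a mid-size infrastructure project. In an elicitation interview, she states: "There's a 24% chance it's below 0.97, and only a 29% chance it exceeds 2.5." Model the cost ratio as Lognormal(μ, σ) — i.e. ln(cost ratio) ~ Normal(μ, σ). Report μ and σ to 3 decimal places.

μ ≈ 0.500, σ ≈ 0.752

If T ~ Lognormal(μ,σ) then ln T ~ Normal(μ,σ), so the p-quantile of ln T is μ + z_p·σ.
ln(0.97) = -0.03046 and ln(2.5) = 0.9163; z_{0.24} = -0.7063, z_{0.71} = 0.5534.
σ = (0.9163 − -0.03046)/(0.5534 − (-0.7063)) = 0.752.
μ = -0.03046 − (-0.7063)·0.752 = 0.500.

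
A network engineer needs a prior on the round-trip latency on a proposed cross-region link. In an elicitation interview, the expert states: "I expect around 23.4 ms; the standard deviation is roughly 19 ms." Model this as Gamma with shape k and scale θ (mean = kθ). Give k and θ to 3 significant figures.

For Gamma(k, scale θ): mean = kθ, variance = kθ², so CV = 1/√k.
CV = SD/mean = 19/23.4 = 0.812, hence k = 1/CV² = 1.52.
Then θ = mean/k = 23.4/1.52 = 15.4.

k ≈ 1.52, θ ≈ 15.4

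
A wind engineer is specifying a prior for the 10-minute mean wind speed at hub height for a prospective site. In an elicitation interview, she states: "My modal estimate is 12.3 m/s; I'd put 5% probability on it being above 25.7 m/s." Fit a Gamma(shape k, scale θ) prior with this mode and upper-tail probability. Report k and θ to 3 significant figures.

k ≈ 6.09, θ ≈ 2.42

Gamma(k,θ) with k>1 has mode (k−1)θ, so θ = 12.3/(k−1).
Need P(X < 25.7) = 0.95 with θ tied to k this way. Start at k = 2, θ = 12.3: P(X<25.7) ≈ 0.618.
Too low — raise k to concentrate. Iterating converges to k ≈ 6.09.
Then θ = 12.3/(6.09−1) ≈ 2.42.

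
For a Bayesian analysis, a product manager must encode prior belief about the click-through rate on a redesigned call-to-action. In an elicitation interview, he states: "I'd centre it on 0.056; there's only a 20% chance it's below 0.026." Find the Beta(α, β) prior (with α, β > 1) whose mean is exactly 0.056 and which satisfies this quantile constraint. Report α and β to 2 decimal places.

α ≈ 2.33, β ≈ 39.34

With mean 0.056 fixed, write α = 0.056s, β = 0.944s where s = α+β.
Need P(θ < 0.026) = 0.2 under Beta(0.056s, 0.944s). Normal approximation: (q−m)/√(m(1−m)/s) ≈ z_{0.2} = -0.842, so s ≈ 0.056·0.944·(-0.842)²/(0.026−0.056)² = 41.6.
At s = 41.6: P(θ<0.026) ≈ 0.200. Adjusting to match 0.2 gives s ≈ 41.68.
So α = 0.056·41.68 ≈ 2.33, β = 0.944·41.68 ≈ 39.34.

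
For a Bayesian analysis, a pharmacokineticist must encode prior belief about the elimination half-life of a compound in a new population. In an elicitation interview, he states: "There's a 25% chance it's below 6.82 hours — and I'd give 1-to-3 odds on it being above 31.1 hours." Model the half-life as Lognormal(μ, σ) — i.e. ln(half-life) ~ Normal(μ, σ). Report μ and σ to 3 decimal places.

If T ~ Lognormal(μ,σ) then ln T ~ Normal(μ,σ), so the p-quantile of ln T is μ + z_p·σ.
ln(6.82) = 1.92 and ln(31.1) = 3.437; z_{0.25} = -0.6745, z_{0.75} = 0.6745.
σ = (3.437 − 1.92)/(0.6745 − (-0.6745)) = 1.125.
μ = 1.92 − (-0.6745)·1.125 = 2.679.

μ ≈ 2.679, σ ≈ 1.125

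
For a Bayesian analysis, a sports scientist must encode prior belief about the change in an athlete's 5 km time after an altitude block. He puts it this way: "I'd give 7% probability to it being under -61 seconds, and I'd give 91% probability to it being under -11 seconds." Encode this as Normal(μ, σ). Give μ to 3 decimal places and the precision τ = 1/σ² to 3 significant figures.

μ = -34.801, τ = 0.00317

The p-quantile of Normal(μ,σ) is μ + z_p·σ, with z_{0.07} = -1.476 and z_{0.91} = 1.341.
Eliminate σ: μ = (z₂·x₁ − z₁·x₂)/(z₂ − z₁) = (1.341·-61 − (-1.476)·-11)/2.817 = -34.801.
Then σ = (x₂ − x₁)/(z₂ − z₁) = (-11 − -61)/2.817 = 17.752.
Precision τ = 1/σ² = 1/17.75² = 0.00317.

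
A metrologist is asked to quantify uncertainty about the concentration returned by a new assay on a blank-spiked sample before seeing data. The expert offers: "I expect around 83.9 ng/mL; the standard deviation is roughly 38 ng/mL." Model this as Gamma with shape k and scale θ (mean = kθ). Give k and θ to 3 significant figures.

For Gamma(k, scale θ): mean = kθ, variance = kθ², so CV = 1/√k.
CV = SD/mean = 38/83.9 = 0.4529, hence k = 1/CV² = 4.87.
Then θ = mean/k = 83.9/4.87 = 17.2.

k ≈ 4.87, θ ≈ 17.2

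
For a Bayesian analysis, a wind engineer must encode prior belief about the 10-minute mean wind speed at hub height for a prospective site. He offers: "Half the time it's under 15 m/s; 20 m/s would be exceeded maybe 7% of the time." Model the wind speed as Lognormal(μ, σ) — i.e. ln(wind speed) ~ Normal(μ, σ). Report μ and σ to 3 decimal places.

If T ~ Lognormal(μ,σ) then ln T ~ Normal(μ,σ), so the p-quantile of ln T is μ + z_p·σ.
ln(15) = 2.708 and ln(20) = 2.996; z_{0.5} = 0, z_{0.93} = 1.476.
σ = (2.996 − 2.708)/(1.476 − (0)) = 0.195.
μ = 2.708 − (0)·0.195 = 2.708.

μ ≈ 2.708, σ ≈ 0.195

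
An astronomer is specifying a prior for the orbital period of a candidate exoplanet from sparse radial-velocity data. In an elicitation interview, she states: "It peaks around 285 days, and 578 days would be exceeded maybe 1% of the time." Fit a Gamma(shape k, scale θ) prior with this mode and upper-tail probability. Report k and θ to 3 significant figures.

k ≈ 10.8, θ ≈ 29.1

Gamma(k,θ) with k>1 has mode (k−1)θ, so θ = 285/(k−1).
Need P(X < 578) = 0.99 with θ tied to k this way. Start at k = 2, θ = 285: P(X<578) ≈ 0.602.
Too low — raise k to concentrate. Iterating converges to k ≈ 10.8.
Then θ = 285/(10.8−1) ≈ 29.1.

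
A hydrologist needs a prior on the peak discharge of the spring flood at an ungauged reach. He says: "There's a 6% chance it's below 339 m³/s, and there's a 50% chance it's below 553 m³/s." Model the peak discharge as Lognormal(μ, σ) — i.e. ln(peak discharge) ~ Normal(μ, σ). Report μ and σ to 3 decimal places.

If T ~ Lognormal(μ,σ) then ln T ~ Normal(μ,σ), so the p-quantile of ln T is μ + z_p·σ.
ln(339) = 5.826 and ln(553) = 6.315; z_{0.06} = -1.555, z_{0.5} = 0.
σ = (6.315 − 5.826)/(0 − (-1.555)) = 0.315.
μ = 5.826 − (-1.555)·0.315 = 6.315.

μ ≈ 6.315, σ ≈ 0.315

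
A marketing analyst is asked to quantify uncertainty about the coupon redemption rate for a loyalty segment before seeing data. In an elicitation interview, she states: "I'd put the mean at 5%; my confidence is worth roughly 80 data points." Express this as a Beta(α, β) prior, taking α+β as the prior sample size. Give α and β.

α = 4, β = 76

Under the effective-sample-size interpretation, Beta(α, β) has prior mean α/(α+β) and prior sample size α+β.
So α+β = 80 and α/(α+β) = 0.05, giving α = 0.05·80 = 4 and β = 80 − 4 = 76.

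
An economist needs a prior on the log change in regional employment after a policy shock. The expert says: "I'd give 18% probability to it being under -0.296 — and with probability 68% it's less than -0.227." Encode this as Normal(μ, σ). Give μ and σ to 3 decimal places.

For Normal(μ,σ), the p-quantile is μ + z_p·σ. Here z_{0.18} = -0.9154, z_{0.68} = 0.4677.
So -0.296 = μ − 0.9154σ and -0.227 = μ + 0.4677σ.
Subtracting: σ = (-0.227 − -0.296)/(0.4677 − (-0.9154)) = 0.050.
Then μ = -0.296 − (-0.9154)·0.050 = -0.250.

μ = -0.250, σ = 0.050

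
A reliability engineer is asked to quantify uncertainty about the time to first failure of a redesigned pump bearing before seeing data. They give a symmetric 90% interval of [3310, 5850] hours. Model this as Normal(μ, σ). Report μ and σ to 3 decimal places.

A symmetric 90% interval runs μ ± z·σ with z = 1.645.
Half-width = 1270, so σ = 1270/1.645 = 772.105.
μ is the interval midpoint, 4580.000.

μ = 4580.000, σ = 772.105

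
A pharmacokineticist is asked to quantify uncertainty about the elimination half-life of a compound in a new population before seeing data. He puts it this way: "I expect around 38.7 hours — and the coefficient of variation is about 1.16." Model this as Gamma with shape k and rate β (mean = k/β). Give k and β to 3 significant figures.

For Gamma(k, rate β): mean = k/β, variance = k/β², so CV = 1/√k.
CV = 1.16, hence k = 1/CV² = 0.743.
Then β = k/mean = 0.743/38.7 = 0.0192.

k ≈ 0.743, β ≈ 0.0192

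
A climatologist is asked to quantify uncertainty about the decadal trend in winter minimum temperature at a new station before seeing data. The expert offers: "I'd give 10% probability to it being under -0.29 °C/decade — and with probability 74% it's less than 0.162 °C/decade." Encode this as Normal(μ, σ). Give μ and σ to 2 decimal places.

μ = 0.01, σ = 0.23

The p-quantile of Normal(μ,σ) is μ + z_p·σ, with z_{0.1} = -1.282 and z_{0.74} = 0.6433.
Eliminate σ: μ = (z₂·x₁ − z₁·x₂)/(z₂ − z₁) = (0.6433·-0.29 − (-1.282)·0.162)/1.925 = 0.01.
Then σ = (x₂ − x₁)/(z₂ − z₁) = (0.162 − -0.29)/1.925 = 0.23.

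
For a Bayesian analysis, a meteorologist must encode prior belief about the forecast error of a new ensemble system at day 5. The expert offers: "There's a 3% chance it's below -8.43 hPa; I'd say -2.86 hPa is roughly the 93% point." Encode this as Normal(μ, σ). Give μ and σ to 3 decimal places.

For Normal(μ,σ), the p-quantile is μ + z_p·σ. Here z_{0.03} = -1.881, z_{0.93} = 1.476.
So -8.43 = μ − 1.881σ and -2.86 = μ + 1.476σ.
Subtracting: σ = (-2.86 − -8.43)/(1.476 − (-1.881)) = 1.659.
Then μ = -8.43 − (-1.881)·1.659 = -5.309.

μ = -5.309, σ = 1.659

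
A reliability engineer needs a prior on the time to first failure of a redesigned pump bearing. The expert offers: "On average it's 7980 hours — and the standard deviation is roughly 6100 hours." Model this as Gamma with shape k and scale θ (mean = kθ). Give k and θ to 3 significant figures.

For Gamma(k, scale θ): mean = kθ, variance = kθ², so CV = 1/√k.
CV = SD/mean = 6100/7980 = 0.7644, hence k = 1/CV² = 1.71.
Then θ = mean/k = 7980/1.71 = 4660.

k ≈ 1.71, θ ≈ 4660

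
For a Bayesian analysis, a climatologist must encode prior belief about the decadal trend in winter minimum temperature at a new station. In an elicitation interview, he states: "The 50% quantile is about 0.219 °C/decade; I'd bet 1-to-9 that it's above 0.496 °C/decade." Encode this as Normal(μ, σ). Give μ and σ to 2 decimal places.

For Normal(μ,σ), the p-quantile is μ + z_p·σ. Here z_{0.5} = 0, z_{0.9} = 1.282.
So 0.219 = μ + 0σ and 0.496 = μ + 1.282σ.
Subtracting: σ = (0.496 − 0.219)/(1.282 − (0)) = 0.22.
Then μ = 0.219 − (0)·0.22 = 0.22.

μ = 0.22, σ = 0.22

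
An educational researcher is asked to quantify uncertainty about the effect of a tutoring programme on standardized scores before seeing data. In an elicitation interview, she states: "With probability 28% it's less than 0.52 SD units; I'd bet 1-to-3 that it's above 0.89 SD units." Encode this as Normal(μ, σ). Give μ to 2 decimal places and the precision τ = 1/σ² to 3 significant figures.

For Normal(μ,σ), the p-quantile is μ + z_p·σ. Here z_{0.28} = -0.5828, z_{0.75} = 0.6745.
So 0.52 = μ − 0.5828σ and 0.89 = μ + 0.6745σ.
Subtracting: σ = (0.89 − 0.52)/(0.6745 − (-0.5828)) = 0.29.
Then μ = 0.52 − (-0.5828)·0.29 = 0.69.
Precision τ = 1/σ² = 1/0.2943² = 11.5.

μ = 0.69, τ = 11.5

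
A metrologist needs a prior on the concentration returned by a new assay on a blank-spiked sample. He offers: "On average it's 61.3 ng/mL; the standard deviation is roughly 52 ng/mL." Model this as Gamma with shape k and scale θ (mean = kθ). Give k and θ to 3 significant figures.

For Gamma(k, scale θ): mean = kθ, variance = kθ², so CV = 1/√k.
CV = SD/mean = 52/61.3 = 0.8483, hence k = 1/CV² = 1.39.
Then θ = mean/k = 61.3/1.39 = 44.1.

k ≈ 1.39, θ ≈ 44.1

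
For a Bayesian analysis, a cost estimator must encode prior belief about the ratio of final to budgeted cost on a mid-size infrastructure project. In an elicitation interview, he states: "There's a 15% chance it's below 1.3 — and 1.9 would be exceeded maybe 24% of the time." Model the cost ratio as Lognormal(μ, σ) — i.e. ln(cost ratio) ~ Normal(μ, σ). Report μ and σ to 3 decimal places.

μ ≈ 0.488, σ ≈ 0.218

If T ~ Lognormal(μ,σ) then ln T ~ Normal(μ,σ), so the p-quantile of ln T is μ + z_p·σ.
ln(1.3) = 0.2624 and ln(1.9) = 0.6419; z_{0.15} = -1.036, z_{0.76} = 0.7063.
σ = (0.6419 − 0.2624)/(0.7063 − (-1.036)) = 0.218.
μ = 0.2624 − (-1.036)·0.218 = 0.488.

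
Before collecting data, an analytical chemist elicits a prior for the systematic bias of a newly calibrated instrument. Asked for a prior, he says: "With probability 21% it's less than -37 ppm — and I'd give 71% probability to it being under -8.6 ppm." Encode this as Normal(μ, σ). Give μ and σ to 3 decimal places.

The p-quantile of Normal(μ,σ) is μ + z_p·σ, with z_{0.21} = -0.8064 and z_{0.71} = 0.5534.
Eliminate σ: μ = (z₂·x₁ − z₁·x₂)/(z₂ − z₁) = (0.5534·-37 − (-0.8064)·-8.6)/1.36 = -20.158.
Then σ = (x₂ − x₁)/(z₂ − z₁) = (-8.6 − -37)/1.36 = 20.885.

μ = -20.158, σ = 20.885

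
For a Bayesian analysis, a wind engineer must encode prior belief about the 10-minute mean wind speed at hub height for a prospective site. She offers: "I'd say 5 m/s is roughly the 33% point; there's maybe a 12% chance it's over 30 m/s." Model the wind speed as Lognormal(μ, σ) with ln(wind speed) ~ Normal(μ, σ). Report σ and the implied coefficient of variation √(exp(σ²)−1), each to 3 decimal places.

σ ≈ 1.110, CV ≈ 1.557

If T ~ Lognormal(μ,σ) then ln T ~ Normal(μ,σ), so the p-quantile of ln T is μ + z_p·σ.
ln(5) = 1.609 and ln(30) = 3.401; z_{0.33} = -0.4399, z_{0.88} = 1.175.
σ = (3.401 − 1.609)/(1.175 − (-0.4399)) = 1.110.
μ = 1.609 − (-0.4399)·1.110 = 2.098.
CV = √(exp(σ²)−1) = √(exp(1.2310)−1) = 1.557.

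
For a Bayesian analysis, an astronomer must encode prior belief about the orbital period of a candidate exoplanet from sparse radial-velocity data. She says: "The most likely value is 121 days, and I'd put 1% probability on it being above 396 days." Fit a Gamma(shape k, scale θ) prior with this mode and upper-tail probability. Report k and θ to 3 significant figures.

Gamma(k,θ) with k>1 has mode (k−1)θ, so θ = 121/(k−1).
Need P(X < 396) = 0.99 with θ tied to k this way. Start at k = 2, θ = 121: P(X<396) ≈ 0.838.
Too low — raise k to concentrate. Iterating converges to k ≈ 4.13.
Then θ = 121/(4.13−1) ≈ 38.6.

k ≈ 4.13, θ ≈ 38.6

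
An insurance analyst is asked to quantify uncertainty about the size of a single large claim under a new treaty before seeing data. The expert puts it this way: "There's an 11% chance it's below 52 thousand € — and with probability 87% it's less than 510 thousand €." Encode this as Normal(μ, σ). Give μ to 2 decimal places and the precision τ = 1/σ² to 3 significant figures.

For Normal(μ,σ), the p-quantile is μ + z_p·σ. Here z_{0.11} = -1.227, z_{0.87} = 1.126.
So 52 = μ − 1.227σ and 510 = μ + 1.126σ.
Subtracting: σ = (510 − 52)/(1.126 − (-1.227)) = 194.65.
Then μ = 52 − (-1.227)·194.65 = 290.75.
Precision τ = 1/σ² = 1/194.7² = 2.64e-05.

μ = 290.75, τ = 2.64e-05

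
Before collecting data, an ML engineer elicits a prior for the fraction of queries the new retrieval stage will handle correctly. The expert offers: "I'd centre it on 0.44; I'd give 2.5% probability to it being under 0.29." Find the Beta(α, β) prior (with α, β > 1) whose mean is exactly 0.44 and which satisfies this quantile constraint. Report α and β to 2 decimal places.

With mean 0.44 fixed, write α = 0.44s, β = 0.56s where s = α+β.
Need P(θ < 0.29) = 0.025 under Beta(0.44s, 0.56s). Normal approximation: (q−m)/√(m(1−m)/s) ≈ z_{0.025} = -1.96, so s ≈ 0.44·0.56·(-1.96)²/(0.29−0.44)² = 42.1.
At s = 42.1: P(θ<0.29) ≈ 0.021. Adjusting to match 0.025 gives s ≈ 39.01.
So α = 0.44·39.01 ≈ 17.16, β = 0.56·39.01 ≈ 21.84.

α ≈ 17.16, β ≈ 21.84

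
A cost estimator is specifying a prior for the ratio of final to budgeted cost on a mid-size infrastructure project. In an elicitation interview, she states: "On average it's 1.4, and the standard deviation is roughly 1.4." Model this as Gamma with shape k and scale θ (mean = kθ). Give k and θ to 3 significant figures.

k ≈ 1, θ ≈ 1.4

For Gamma(k, scale θ): mean = kθ, variance = kθ², so CV = 1/√k.
CV = SD/mean = 1.4/1.4 = 1, hence k = 1/CV² = 1.
Then θ = mean/k = 1.4/1 = 1.4.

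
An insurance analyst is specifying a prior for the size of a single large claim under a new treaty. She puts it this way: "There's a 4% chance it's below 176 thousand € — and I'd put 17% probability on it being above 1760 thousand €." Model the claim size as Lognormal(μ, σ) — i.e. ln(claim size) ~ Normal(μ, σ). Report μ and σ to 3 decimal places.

If T ~ Lognormal(μ,σ) then ln T ~ Normal(μ,σ), so the p-quantile of ln T is μ + z_p·σ.
ln(176) = 5.17 and ln(1760) = 7.473; z_{0.04} = -1.751, z_{0.83} = 0.9542.
σ = (7.473 − 5.17)/(0.9542 − (-1.751)) = 0.851.
μ = 5.17 − (-1.751)·0.851 = 6.661.

μ ≈ 6.661, σ ≈ 0.851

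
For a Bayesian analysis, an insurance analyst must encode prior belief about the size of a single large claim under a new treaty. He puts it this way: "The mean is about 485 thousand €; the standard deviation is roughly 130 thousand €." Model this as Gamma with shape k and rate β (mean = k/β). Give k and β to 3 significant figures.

k ≈ 13.9, β ≈ 0.0287

For Gamma(k, rate β): mean = k/β, variance = k/β², so CV = 1/√k.
CV = SD/mean = 130/485 = 0.268, hence k = 1/CV² = 13.9.
Then β = k/mean = 13.9/485 = 0.0287.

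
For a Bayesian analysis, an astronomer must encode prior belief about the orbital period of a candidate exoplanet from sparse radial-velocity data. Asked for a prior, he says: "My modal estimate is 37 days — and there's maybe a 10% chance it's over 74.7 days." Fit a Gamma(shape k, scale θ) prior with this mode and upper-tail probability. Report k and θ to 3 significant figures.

k ≈ 4.89, θ ≈ 9.52

Gamma(k,θ) with k>1 has mode (k−1)θ, so θ = 37/(k−1).
Need P(X < 74.7) = 0.9 with θ tied to k this way. Start at k = 2, θ = 37: P(X<74.7) ≈ 0.599.
Too low — raise k to concentrate. Iterating converges to k ≈ 4.89.
Then θ = 37/(4.89−1) ≈ 9.52.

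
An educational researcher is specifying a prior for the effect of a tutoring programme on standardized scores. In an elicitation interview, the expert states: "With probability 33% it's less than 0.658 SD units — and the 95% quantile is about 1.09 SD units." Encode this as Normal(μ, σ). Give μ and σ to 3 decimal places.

μ = 0.749, σ = 0.207

For Normal(μ,σ), the p-quantile is μ + z_p·σ. Here z_{0.33} = -0.4399, z_{0.95} = 1.645.
So 0.658 = μ − 0.4399σ and 1.09 = μ + 1.645σ.
Subtracting: σ = (1.09 − 0.658)/(1.645 − (-0.4399)) = 0.207.
Then μ = 0.658 − (-0.4399)·0.207 = 0.749.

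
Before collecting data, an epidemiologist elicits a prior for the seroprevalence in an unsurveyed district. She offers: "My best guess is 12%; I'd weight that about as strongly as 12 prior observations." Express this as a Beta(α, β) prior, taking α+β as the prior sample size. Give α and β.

α = 1.44, β = 10.56

Under the effective-sample-size interpretation, Beta(α, β) has prior mean α/(α+β) and prior sample size α+β.
So α+β = 12 and α/(α+β) = 0.12, giving α = 0.12·12 = 1.44 and β = 12 − 1.44 = 10.56.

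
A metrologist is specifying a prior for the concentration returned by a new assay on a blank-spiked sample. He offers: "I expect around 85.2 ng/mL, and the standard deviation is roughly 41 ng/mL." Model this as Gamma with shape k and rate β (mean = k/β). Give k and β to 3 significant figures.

For Gamma(k, rate β): mean = k/β, variance = k/β², so CV = 1/√k.
CV = SD/mean = 41/85.2 = 0.4812, hence k = 1/CV² = 4.32.
Then β = k/mean = 4.32/85.2 = 0.0507.

k ≈ 4.32, β ≈ 0.0507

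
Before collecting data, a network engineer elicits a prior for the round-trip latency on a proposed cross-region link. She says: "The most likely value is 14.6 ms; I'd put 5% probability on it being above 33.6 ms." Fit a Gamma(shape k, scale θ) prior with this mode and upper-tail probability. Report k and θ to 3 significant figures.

Gamma(k,θ) with k>1 has mode (k−1)θ, so θ = 14.6/(k−1).
Need P(X < 33.6) = 0.95 with θ tied to k this way. Start at k = 2, θ = 14.6: P(X<33.6) ≈ 0.669.
Too low — raise k to concentrate. Iterating converges to k ≈ 4.94.
Then θ = 14.6/(4.94−1) ≈ 3.7.

k ≈ 4.94, θ ≈ 3.7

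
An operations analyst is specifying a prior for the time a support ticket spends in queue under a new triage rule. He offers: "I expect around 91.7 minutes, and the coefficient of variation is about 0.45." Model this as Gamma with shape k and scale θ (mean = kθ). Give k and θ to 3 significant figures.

k ≈ 4.94, θ ≈ 18.6

For Gamma(k, scale θ): mean = kθ, variance = kθ², so CV = 1/√k.
CV = 0.45, hence k = 1/CV² = 4.94.
Then θ = mean/k = 91.7/4.94 = 18.6.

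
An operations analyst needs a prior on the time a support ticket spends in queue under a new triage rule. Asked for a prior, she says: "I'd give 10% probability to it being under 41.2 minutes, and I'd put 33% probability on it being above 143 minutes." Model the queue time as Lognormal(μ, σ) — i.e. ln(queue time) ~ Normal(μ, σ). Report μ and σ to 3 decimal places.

μ ≈ 4.645, σ ≈ 0.723

If T ~ Lognormal(μ,σ) then ln T ~ Normal(μ,σ), so the p-quantile of ln T is μ + z_p·σ.
ln(41.2) = 3.718 and ln(143) = 4.963; z_{0.1} = -1.282, z_{0.67} = 0.4399.
σ = (4.963 − 3.718)/(0.4399 − (-1.282)) = 0.723.
μ = 3.718 − (-1.282)·0.723 = 4.645.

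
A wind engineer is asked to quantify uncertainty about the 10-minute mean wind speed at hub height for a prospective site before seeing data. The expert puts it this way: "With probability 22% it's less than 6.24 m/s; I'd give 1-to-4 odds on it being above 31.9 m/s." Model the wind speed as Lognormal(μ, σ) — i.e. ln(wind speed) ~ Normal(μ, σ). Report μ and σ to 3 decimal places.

If T ~ Lognormal(μ,σ) then ln T ~ Normal(μ,σ), so the p-quantile of ln T is μ + z_p·σ.
ln(6.24) = 1.831 and ln(31.9) = 3.463; z_{0.22} = -0.7722, z_{0.8} = 0.8416.
σ = (3.463 − 1.831)/(0.8416 − (-0.7722)) = 1.011.
μ = 1.831 − (-0.7722)·1.011 = 2.612.

μ ≈ 2.612, σ ≈ 1.011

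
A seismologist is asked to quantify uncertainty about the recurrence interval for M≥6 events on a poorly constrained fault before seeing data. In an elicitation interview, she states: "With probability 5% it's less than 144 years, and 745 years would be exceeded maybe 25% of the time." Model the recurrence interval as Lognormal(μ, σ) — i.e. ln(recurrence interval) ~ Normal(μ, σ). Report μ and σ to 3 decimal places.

μ ≈ 6.135, σ ≈ 0.709

If T ~ Lognormal(μ,σ) then ln T ~ Normal(μ,σ), so the p-quantile of ln T is μ + z_p·σ.
ln(144) = 4.97 and ln(745) = 6.613; z_{0.05} = -1.645, z_{0.75} = 0.6745.
σ = (6.613 − 4.97)/(0.6745 − (-1.645)) = 0.709.
μ = 4.97 − (-1.645)·0.709 = 6.135.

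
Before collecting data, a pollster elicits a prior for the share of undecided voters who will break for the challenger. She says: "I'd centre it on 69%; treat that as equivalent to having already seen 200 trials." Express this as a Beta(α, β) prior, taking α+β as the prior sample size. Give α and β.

α = 138, β = 62

Under the effective-sample-size interpretation, Beta(α, β) has prior mean α/(α+β) and prior sample size α+β.
So α+β = 200 and α/(α+β) = 0.69, giving α = 0.69·200 = 138 and β = 200 − 138 = 62.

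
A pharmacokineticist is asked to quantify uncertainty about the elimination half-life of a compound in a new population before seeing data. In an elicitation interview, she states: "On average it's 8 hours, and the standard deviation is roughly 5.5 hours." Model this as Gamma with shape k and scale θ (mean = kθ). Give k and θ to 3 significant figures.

For Gamma(k, scale θ): mean = kθ, variance = kθ², so CV = 1/√k.
CV = SD/mean = 5.5/8 = 0.6875, hence k = 1/CV² = 2.12.
Then θ = mean/k = 8/2.12 = 3.78.

k ≈ 2.12, θ ≈ 3.78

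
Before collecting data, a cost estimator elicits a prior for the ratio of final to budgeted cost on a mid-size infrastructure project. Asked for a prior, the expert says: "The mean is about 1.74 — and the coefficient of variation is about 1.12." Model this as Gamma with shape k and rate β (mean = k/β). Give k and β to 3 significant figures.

k ≈ 0.797, β ≈ 0.458

For Gamma(k, rate β): mean = k/β, variance = k/β², so CV = 1/√k.
CV = 1.12, hence k = 1/CV² = 0.797.
Then β = k/mean = 0.797/1.74 = 0.458.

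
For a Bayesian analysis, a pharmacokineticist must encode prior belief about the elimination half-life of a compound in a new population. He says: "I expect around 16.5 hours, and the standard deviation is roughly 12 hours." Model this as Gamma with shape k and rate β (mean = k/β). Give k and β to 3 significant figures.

k ≈ 1.89, β ≈ 0.115

For Gamma(k, rate β): mean = k/β, variance = k/β², so CV = 1/√k.
CV = SD/mean = 12/16.5 = 0.7273, hence k = 1/CV² = 1.89.
Then β = k/mean = 1.89/16.5 = 0.115.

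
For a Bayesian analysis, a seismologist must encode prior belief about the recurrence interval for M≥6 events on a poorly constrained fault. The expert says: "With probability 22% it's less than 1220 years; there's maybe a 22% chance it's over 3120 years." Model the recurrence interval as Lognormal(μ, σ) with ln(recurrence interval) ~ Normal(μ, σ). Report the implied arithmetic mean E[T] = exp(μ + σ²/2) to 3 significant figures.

If T ~ Lognormal(μ,σ) then ln T ~ Normal(μ,σ), so the p-quantile of ln T is μ + z_p·σ.
ln(1220) = 7.107 and ln(3120) = 8.046; z_{0.22} = -0.7722, z_{0.78} = 0.7722.
σ = (8.046 − 7.107)/(0.7722 − (-0.7722)) = 0.608.
μ = 7.107 − (-0.7722)·0.608 = 7.576.
E[T] = exp(μ + σ²/2) = exp(7.576 + 0.1848) = 2350 years.

E[T] ≈ 2350 years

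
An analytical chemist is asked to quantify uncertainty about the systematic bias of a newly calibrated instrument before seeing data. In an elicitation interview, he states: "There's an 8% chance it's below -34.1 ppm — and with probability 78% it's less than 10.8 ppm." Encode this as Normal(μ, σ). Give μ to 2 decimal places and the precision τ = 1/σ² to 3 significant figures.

The p-quantile of Normal(μ,σ) is μ + z_p·σ, with z_{0.08} = -1.405 and z_{0.78} = 0.7722.
Eliminate σ: μ = (z₂·x₁ − z₁·x₂)/(z₂ − z₁) = (0.7722·-34.1 − (-1.405)·10.8)/2.177 = -5.12.
Then σ = (x₂ − x₁)/(z₂ − z₁) = (10.8 − -34.1)/2.177 = 20.62.
Precision τ = 1/σ² = 1/20.62² = 0.00235.

μ = -5.12, τ = 0.00235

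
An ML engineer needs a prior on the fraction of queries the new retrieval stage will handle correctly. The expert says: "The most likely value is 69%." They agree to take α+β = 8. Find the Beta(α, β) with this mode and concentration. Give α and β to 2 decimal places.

α = 5.14, β = 2.86

For α,β > 1 the Beta mode is (α−1)/(α+β−2). With α+β = 8, the mode is (α−1)/6.
Set (α−1)/6 = 0.69 → α = 1 + 0.69·6 = 5.14.
β = 8 − α = 2.86.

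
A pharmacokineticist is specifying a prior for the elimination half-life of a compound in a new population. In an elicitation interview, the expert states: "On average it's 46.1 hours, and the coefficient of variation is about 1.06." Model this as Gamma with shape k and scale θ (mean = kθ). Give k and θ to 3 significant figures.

k ≈ 0.89, θ ≈ 51.8

For Gamma(k, scale θ): mean = kθ, variance = kθ², so CV = 1/√k.
CV = 1.06, hence k = 1/CV² = 0.89.
Then θ = mean/k = 46.1/0.89 = 51.8.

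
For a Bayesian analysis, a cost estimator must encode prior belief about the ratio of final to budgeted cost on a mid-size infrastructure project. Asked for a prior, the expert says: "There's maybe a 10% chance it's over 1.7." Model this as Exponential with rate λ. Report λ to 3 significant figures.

λ ≈ 1.35

P(T > 1.7) = e^(−λ·1.7) = 0.1, so λ = −ln(0.1)/1.7 = 1.35.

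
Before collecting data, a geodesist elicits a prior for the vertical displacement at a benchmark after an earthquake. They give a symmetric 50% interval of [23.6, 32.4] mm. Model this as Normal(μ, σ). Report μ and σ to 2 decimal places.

μ = 28.00, σ = 6.52

A symmetric 50% interval runs μ ± z·σ with z = 0.6745.
Half-width = 4.4, so σ = 4.4/0.6745 = 6.52.
μ is the interval midpoint, 28.00.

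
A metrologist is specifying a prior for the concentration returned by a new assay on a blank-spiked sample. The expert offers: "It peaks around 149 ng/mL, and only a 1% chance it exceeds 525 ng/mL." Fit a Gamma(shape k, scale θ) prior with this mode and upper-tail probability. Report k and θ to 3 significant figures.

Gamma(k,θ) with k>1 has mode (k−1)θ, so θ = 149/(k−1).
Need P(X < 525) = 0.99 with θ tied to k this way. Start at k = 2, θ = 149: P(X<525) ≈ 0.867.
Too low — raise k to concentrate. Iterating converges to k ≈ 3.73.
Then θ = 149/(3.73−1) ≈ 54.7.

k ≈ 3.73, θ ≈ 54.7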